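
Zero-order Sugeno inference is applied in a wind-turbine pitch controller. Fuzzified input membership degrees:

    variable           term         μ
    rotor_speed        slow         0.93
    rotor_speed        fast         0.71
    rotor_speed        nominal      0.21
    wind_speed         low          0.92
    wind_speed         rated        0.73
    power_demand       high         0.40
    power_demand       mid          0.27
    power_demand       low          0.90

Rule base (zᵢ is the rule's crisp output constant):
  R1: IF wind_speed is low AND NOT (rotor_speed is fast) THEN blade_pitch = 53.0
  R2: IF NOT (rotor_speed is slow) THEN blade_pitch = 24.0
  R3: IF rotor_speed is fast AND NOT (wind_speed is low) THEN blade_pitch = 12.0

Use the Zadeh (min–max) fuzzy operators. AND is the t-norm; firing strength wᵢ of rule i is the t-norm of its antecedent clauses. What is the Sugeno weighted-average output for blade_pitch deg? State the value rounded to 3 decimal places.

R1 (z=53.0): low=0.92, ¬fast=1−0.71=0.29; AND[min(a, b)] → w = 0.29
R2 (z=24.0): ¬slow=1−0.93=0.07 → w = 0.07
R3 (z=12.0): fast=0.71, ¬low=1−0.92=0.08; AND[min(a, b)] → w = 0.08
Weighted average = (0.29·53.0 + 0.07·24.0 + 0.08·12.0) / (0.29 + 0.07 + 0.08)
  = 18.0100 / 0.4400 = 40.932

40.932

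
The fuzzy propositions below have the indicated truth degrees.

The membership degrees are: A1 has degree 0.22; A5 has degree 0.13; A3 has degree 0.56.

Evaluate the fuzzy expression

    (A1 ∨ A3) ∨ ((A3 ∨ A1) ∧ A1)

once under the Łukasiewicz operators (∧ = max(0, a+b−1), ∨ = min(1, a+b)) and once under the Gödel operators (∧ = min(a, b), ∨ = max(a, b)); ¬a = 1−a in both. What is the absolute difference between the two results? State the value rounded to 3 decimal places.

0.220

Under Łukasiewicz:
  A1 ∨ A3 = min(1, a+b) on (0.22, 0.56) = 0.78
  A3 ∨ A1 = min(1, a+b) on (0.56, 0.22) = 0.78
  (A3 ∨ A1) ∧ A1 = max(0, a+b−1) on (0.78, 0.22) = 0.00
  (A1 ∨ A3) ∨ ((A3 ∨ A1) ∧ A1) = min(1, a+b) on (0.78, 0.00) = 0.78
  → value = 0.7800
Under Gödel:
  A1 ∨ A3 = max(a, b) on (0.22, 0.56) = 0.56
  A3 ∨ A1 = max(a, b) on (0.56, 0.22) = 0.56
  (A3 ∨ A1) ∧ A1 = min(a, b) on (0.56, 0.22) = 0.22
  (A1 ∨ A3) ∨ ((A3 ∨ A1) ∧ A1) = max(a, b) on (0.56, 0.22) = 0.56
  → value = 0.5600
|0.7800 − 0.5600| = 0.220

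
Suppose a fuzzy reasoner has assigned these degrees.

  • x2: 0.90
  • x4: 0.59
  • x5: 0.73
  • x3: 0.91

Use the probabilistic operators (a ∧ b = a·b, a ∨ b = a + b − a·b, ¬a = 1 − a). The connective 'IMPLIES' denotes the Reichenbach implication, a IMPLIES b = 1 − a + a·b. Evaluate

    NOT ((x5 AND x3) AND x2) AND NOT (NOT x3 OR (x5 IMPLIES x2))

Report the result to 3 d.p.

0.027

x5 AND x3 = a·b on (0.7300, 0.9100) = 0.6643
(x5 AND x3) AND x2 = a·b on (0.6643, 0.9000) = 0.5979
NOT ((x5 AND x3) AND x2) = 1 − 0.5979 = 0.4021
NOT x3 = 1 − 0.9100 = 0.0900
x5 IMPLIES x2  [Reichenbach: 1 − a + a·b] with a=0.7300, b=0.9000 → 0.9270
NOT x3 OR (x5 IMPLIES x2) = a + b − a·b on (0.0900, 0.9270) = 0.9336
NOT (NOT x3 OR (x5 IMPLIES x2)) = 1 − 0.9336 = 0.0664
NOT ((x5 AND x3) AND x2) AND NOT (NOT x3 OR (x5 IMPLIES x2)) = a·b on (0.4021, 0.0664) = 0.0267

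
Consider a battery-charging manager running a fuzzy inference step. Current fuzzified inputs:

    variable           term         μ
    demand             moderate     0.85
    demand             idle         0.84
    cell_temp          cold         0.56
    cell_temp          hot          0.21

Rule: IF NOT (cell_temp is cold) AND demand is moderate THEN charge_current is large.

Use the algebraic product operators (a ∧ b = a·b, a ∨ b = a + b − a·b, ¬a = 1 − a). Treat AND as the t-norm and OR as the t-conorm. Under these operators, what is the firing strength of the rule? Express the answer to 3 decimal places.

0.374

firing strength: ¬cold=1−0.56=0.44, moderate=0.85; AND[a·b] → w = 0.3740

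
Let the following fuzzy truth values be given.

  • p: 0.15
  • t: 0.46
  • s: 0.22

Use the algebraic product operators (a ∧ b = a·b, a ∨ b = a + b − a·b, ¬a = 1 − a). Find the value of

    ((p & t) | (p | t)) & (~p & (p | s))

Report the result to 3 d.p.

0.164

p & t = a·b on (0.1500, 0.4600) = 0.0690
p | t = a + b − a·b on (0.1500, 0.4600) = 0.5410
(p & t) | (p | t) = a + b − a·b on (0.0690, 0.5410) = 0.5727
~p = 1 − 0.1500 = 0.8500
p | s = a + b − a·b on (0.1500, 0.2200) = 0.3370
~p & (p | s) = a·b on (0.8500, 0.3370) = 0.2864
((p & t) | (p | t)) & (~p & (p | s)) = a·b on (0.5727, 0.2864) = 0.1640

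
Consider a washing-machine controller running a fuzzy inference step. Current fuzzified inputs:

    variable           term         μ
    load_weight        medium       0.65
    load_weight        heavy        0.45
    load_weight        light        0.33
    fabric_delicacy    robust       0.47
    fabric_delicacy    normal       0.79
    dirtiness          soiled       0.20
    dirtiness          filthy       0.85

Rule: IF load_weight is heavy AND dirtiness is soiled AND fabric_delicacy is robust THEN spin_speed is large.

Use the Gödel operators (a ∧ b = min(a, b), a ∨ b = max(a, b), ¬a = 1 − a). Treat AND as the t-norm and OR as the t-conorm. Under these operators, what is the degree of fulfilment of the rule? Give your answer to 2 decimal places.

0.20

firing strength: heavy=0.45, soiled=0.20, robust=0.47; AND[min(a, b)] → w = 0.20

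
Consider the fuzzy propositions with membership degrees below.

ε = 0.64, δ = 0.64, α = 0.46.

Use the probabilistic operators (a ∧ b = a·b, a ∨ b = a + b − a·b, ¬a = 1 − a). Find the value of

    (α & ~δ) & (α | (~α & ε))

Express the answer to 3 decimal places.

~δ = 1 − 0.6400 = 0.3600
α & ~δ = a·b on (0.4600, 0.3600) = 0.1656
~α = 1 − 0.4600 = 0.5400
~α & ε = a·b on (0.5400, 0.6400) = 0.3456
α | (~α & ε) = a + b − a·b on (0.4600, 0.3456) = 0.6466
(α & ~δ) & (α | (~α & ε)) = a·b on (0.1656, 0.6466) = 0.1071

0.107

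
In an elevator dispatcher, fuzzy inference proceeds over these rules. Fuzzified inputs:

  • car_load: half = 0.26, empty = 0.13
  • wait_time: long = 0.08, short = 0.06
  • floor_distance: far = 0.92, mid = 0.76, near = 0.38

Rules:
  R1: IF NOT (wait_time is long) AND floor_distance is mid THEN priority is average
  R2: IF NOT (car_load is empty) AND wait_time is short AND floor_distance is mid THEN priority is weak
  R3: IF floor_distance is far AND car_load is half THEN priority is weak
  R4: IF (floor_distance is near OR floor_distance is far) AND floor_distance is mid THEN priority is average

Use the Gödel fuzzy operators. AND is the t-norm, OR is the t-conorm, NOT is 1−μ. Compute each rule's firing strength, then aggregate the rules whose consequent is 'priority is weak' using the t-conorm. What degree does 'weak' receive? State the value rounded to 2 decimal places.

R1: ¬long=1−0.08=0.92, mid=0.76; AND[min(a, b)] → w = 0.76
R2: ¬empty=1−0.13=0.87, short=0.06, mid=0.76; AND[min(a, b)] → w = 0.06
R3: far=0.92, half=0.26; AND[min(a, b)] → w = 0.26
R4: (near=0.38 OR far=0.92) = 0.92; AND[min(a, b)] with mid=0.76 → w = 0.76
Rules with consequent 'weak': {R2, R3} → strengths 0.06, 0.26
Aggregate via t-conorm [max(a, b)]: 0.26

0.26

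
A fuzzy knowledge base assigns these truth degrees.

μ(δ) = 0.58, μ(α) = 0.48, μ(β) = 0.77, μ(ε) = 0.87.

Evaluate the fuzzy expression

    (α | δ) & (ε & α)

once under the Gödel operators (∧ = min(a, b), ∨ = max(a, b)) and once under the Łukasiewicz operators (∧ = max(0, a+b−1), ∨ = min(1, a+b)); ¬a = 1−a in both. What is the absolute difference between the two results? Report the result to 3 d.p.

0.130

Under Gödel:
  α | δ = max(a, b) on (0.48, 0.58) = 0.58
  ε & α = min(a, b) on (0.87, 0.48) = 0.48
  (α | δ) & (ε & α) = min(a, b) on (0.58, 0.48) = 0.48
  → value = 0.4800
Under Łukasiewicz:
  α | δ = min(1, a+b) on (0.48, 0.58) = 1.00
  ε & α = max(0, a+b−1) on (0.87, 0.48) = 0.35
  (α | δ) & (ε & α) = max(0, a+b−1) on (1.00, 0.35) = 0.35
  → value = 0.3500
|0.4800 − 0.3500| = 0.130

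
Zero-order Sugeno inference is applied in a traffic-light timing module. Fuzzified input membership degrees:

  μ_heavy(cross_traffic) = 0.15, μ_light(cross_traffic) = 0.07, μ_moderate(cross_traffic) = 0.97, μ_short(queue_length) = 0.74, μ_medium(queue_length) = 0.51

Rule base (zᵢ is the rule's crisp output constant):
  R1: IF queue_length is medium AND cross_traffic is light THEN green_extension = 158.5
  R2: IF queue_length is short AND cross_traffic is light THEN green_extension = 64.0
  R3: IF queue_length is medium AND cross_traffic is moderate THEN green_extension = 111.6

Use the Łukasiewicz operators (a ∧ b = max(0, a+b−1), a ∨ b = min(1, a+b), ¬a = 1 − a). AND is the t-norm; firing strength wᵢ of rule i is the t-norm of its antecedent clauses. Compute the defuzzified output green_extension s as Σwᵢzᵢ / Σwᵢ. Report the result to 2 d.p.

111.60

R1 (z=158.5): medium=0.51, light=0.07; AND[max(0, a+b−1)] → w = 0.00
R2 (z=64.0): short=0.74, light=0.07; AND[max(0, a+b−1)] → w = 0.00
R3 (z=111.6): medium=0.51, moderate=0.97; AND[max(0, a+b−1)] → w = 0.48
Weighted average = (0.00·158.5 + 0.00·64.0 + 0.48·111.6) / (0.00 + 0.00 + 0.48)
  = 53.5680 / 0.4800 = 111.60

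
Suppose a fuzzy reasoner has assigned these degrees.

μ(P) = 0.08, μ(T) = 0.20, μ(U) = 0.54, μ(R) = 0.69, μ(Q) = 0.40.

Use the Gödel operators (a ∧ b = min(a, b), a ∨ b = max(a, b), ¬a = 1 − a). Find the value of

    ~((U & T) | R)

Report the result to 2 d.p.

U & T = min(a, b) on (0.54, 0.20) = 0.20
(U & T) | R = max(a, b) on (0.20, 0.69) = 0.69
~((U & T) | R) = 1 − 0.69 = 0.31

0.31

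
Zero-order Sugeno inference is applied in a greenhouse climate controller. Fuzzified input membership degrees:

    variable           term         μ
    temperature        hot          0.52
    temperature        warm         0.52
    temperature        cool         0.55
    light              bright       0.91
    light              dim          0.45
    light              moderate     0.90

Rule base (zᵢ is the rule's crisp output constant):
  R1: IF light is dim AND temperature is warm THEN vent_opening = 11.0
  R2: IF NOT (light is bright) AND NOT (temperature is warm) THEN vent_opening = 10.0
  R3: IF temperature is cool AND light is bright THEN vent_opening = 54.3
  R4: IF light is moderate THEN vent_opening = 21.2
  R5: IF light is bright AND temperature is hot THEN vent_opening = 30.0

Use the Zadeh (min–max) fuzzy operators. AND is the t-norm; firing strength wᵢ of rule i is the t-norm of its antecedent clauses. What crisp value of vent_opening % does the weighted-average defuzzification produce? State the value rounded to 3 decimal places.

R1 (z=11.0): dim=0.45, warm=0.52; AND[min(a, b)] → w = 0.45
R2 (z=10.0): ¬bright=1−0.91=0.09, ¬warm=1−0.52=0.48; AND[min(a, b)] → w = 0.09
R3 (z=54.3): cool=0.55, bright=0.91; AND[min(a, b)] → w = 0.55
R4 (z=21.2): moderate=0.90 → w = 0.90
R5 (z=30.0): bright=0.91, hot=0.52; AND[min(a, b)] → w = 0.52
Weighted average = (0.45·11.0 + 0.09·10.0 + 0.55·54.3 + 0.90·21.2 + 0.52·30.0) / (0.45 + 0.09 + 0.55 + 0.90 + 0.52)
  = 70.3950 / 2.5100 = 28.046

28.046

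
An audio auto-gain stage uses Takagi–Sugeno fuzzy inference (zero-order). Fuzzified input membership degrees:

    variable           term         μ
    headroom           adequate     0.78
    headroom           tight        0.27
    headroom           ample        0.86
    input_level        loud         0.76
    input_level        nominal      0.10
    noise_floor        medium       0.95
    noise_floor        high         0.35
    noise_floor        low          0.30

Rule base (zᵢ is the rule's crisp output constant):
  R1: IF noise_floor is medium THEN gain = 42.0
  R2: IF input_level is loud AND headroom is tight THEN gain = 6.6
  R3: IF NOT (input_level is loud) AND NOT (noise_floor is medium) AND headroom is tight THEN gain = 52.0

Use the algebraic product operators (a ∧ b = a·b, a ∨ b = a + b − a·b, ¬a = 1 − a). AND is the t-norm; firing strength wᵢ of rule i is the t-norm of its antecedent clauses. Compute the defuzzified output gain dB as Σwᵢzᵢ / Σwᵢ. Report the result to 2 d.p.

35.76

R1 (z=42.0): medium=0.95 → w = 0.9500
R2 (z=6.6): loud=0.76, tight=0.27; AND[a·b] → w = 0.2052
R3 (z=52.0): ¬loud=1−0.76=0.24, ¬medium=1−0.95=0.05, tight=0.27; AND[a·b] → w = 0.0032
Weighted average = (0.9500·42.0 + 0.2052·6.6 + 0.0032·52.0) / (0.9500 + 0.2052 + 0.0032)
  = 41.4228 / 1.1584 = 35.76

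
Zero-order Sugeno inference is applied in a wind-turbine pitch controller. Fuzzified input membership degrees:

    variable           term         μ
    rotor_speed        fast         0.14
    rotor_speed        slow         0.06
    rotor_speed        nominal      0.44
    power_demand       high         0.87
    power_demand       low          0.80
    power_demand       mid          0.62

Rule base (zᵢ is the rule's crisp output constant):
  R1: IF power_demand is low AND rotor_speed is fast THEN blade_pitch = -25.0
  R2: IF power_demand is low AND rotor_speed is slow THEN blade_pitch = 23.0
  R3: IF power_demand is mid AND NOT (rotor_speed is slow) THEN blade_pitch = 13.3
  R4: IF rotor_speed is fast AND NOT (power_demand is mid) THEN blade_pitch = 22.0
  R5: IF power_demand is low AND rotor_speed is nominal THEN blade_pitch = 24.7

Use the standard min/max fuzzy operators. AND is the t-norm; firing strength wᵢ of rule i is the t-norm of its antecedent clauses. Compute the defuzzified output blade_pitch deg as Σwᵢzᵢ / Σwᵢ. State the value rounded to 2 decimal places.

R1 (z=-25.0): low=0.80, fast=0.14; AND[min(a, b)] → w = 0.14
R2 (z=23.0): low=0.80, slow=0.06; AND[min(a, b)] → w = 0.06
R3 (z=13.3): mid=0.62, ¬slow=1−0.06=0.94; AND[min(a, b)] → w = 0.62
R4 (z=22.0): fast=0.14, ¬mid=1−0.62=0.38; AND[min(a, b)] → w = 0.14
R5 (z=24.7): low=0.80, nominal=0.44; AND[min(a, b)] → w = 0.44
Weighted average = (0.14·-25.0 + 0.06·23.0 + 0.62·13.3 + 0.14·22.0 + 0.44·24.7) / (0.14 + 0.06 + 0.62 + 0.14 + 0.44)
  = 20.0740 / 1.4000 = 14.34

14.34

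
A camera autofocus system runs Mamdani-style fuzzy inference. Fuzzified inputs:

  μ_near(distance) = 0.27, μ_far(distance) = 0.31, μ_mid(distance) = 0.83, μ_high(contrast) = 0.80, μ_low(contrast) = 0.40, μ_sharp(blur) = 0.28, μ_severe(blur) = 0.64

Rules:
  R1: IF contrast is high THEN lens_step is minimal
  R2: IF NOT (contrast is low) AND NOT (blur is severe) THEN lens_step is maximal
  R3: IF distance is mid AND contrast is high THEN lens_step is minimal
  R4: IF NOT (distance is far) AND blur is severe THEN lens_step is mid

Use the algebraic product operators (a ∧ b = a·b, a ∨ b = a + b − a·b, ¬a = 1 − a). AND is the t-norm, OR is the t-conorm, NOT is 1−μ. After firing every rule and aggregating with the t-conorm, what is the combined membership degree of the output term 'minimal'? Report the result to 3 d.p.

R1: high=0.80 → w = 0.8000
R2: ¬low=1−0.40=0.60, ¬severe=1−0.64=0.36; AND[a·b] → w = 0.2160
R3: mid=0.83, high=0.80; AND[a·b] → w = 0.6640
R4: ¬far=1−0.31=0.69, severe=0.64; AND[a·b] → w = 0.4416
Rules with consequent 'minimal': {R1, R3} → strengths 0.8000, 0.6640
Aggregate via t-conorm [a + b − a·b]: 0.9328

0.933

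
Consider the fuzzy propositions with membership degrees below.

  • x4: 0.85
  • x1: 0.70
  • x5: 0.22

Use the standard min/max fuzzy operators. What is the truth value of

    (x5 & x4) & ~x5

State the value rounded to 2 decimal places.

0.22

x5 & x4 = min(a, b) on (0.22, 0.85) = 0.22
~x5 = 1 − 0.22 = 0.78
(x5 & x4) & ~x5 = min(a, b) on (0.22, 0.78) = 0.22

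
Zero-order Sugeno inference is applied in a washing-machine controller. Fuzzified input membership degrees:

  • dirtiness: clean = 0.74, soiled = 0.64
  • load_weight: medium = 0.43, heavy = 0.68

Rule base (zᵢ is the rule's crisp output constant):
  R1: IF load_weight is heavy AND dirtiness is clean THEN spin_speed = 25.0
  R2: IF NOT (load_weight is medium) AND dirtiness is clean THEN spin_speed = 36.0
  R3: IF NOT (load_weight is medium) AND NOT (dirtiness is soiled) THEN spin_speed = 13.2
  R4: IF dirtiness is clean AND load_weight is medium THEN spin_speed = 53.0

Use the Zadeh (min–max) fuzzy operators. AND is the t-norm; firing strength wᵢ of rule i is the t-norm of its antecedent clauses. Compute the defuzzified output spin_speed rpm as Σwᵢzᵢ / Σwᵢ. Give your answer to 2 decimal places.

R1 (z=25.0): heavy=0.68, clean=0.74; AND[min(a, b)] → w = 0.68
R2 (z=36.0): ¬medium=1−0.43=0.57, clean=0.74; AND[min(a, b)] → w = 0.57
R3 (z=13.2): ¬medium=1−0.43=0.57, ¬soiled=1−0.64=0.36; AND[min(a, b)] → w = 0.36
R4 (z=53.0): clean=0.74, medium=0.43; AND[min(a, b)] → w = 0.43
Weighted average = (0.68·25.0 + 0.57·36.0 + 0.36·13.2 + 0.43·53.0) / (0.68 + 0.57 + 0.36 + 0.43)
  = 65.0620 / 2.0400 = 31.89

31.89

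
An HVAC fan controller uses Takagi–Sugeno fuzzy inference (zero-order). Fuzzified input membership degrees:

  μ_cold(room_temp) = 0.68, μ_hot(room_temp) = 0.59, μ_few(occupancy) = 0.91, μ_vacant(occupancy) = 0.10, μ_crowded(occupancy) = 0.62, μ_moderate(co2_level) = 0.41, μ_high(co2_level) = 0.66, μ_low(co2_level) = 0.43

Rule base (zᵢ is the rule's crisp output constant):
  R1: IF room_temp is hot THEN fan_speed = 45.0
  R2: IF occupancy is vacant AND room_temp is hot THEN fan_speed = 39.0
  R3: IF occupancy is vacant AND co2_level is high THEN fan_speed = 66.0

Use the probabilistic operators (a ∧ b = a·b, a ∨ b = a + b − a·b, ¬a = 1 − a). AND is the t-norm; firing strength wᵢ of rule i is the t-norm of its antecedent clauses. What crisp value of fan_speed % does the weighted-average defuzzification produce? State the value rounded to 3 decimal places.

46.443

R1 (z=45.0): hot=0.59 → w = 0.5900
R2 (z=39.0): vacant=0.10, hot=0.59; AND[a·b] → w = 0.0590
R3 (z=66.0): vacant=0.10, high=0.66; AND[a·b] → w = 0.0660
Weighted average = (0.5900·45.0 + 0.0590·39.0 + 0.0660·66.0) / (0.5900 + 0.0590 + 0.0660)
  = 33.2070 / 0.7150 = 46.443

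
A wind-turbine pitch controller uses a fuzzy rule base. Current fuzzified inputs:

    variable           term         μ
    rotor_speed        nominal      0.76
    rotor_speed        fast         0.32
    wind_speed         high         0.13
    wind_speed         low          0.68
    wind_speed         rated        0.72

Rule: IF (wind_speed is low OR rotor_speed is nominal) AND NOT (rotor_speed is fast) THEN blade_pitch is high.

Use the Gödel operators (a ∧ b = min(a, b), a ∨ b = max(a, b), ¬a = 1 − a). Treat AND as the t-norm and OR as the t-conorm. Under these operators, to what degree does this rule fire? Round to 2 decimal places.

firing strength: (low=0.68 OR nominal=0.76) = 0.76; AND[min(a, b)] with ¬fast=1−0.32=0.68 → w = 0.68

0.68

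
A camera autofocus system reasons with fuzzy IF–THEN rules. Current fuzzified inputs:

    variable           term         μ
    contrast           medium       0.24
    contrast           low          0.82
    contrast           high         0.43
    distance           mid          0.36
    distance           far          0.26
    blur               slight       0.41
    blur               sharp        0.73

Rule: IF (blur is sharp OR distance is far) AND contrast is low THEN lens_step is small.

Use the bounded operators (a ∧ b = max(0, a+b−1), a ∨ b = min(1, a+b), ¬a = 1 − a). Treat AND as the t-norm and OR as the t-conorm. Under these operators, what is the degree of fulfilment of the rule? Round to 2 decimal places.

firing strength: (sharp=0.73 OR far=0.26) = 0.99; AND[max(0, a+b−1)] with low=0.82 → w = 0.81

0.81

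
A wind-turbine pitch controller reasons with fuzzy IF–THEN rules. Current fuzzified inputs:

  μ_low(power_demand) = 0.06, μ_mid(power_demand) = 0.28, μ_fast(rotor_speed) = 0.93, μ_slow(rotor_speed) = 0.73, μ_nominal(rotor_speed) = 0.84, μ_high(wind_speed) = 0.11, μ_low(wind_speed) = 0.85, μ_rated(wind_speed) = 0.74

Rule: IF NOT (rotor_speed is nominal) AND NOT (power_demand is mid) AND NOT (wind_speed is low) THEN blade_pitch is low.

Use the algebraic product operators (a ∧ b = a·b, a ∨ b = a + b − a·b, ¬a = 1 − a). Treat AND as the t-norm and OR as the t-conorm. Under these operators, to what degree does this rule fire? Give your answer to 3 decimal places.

0.017

firing strength: ¬nominal=1−0.84=0.16, ¬mid=1−0.28=0.72, ¬low=1−0.85=0.15; AND[a·b] → w = 0.0173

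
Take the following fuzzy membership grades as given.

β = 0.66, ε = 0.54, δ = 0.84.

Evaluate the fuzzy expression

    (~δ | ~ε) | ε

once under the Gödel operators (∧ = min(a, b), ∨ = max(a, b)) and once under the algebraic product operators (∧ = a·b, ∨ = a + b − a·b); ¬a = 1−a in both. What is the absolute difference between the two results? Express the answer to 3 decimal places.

0.251

Under Gödel:
  ~δ = 1 − 0.84 = 0.16
  ~ε = 1 − 0.54 = 0.46
  ~δ | ~ε = max(a, b) on (0.16, 0.46) = 0.46
  (~δ | ~ε) | ε = max(a, b) on (0.46, 0.54) = 0.54
  → value = 0.5400
Under algebraic product:
  ~δ = 1 − 0.8400 = 0.1600
  ~ε = 1 − 0.5400 = 0.4600
  ~δ | ~ε = a + b − a·b on (0.1600, 0.4600) = 0.5464
  (~δ | ~ε) | ε = a + b − a·b on (0.5464, 0.5400) = 0.7913
  → value = 0.7913
|0.5400 − 0.7913| = 0.251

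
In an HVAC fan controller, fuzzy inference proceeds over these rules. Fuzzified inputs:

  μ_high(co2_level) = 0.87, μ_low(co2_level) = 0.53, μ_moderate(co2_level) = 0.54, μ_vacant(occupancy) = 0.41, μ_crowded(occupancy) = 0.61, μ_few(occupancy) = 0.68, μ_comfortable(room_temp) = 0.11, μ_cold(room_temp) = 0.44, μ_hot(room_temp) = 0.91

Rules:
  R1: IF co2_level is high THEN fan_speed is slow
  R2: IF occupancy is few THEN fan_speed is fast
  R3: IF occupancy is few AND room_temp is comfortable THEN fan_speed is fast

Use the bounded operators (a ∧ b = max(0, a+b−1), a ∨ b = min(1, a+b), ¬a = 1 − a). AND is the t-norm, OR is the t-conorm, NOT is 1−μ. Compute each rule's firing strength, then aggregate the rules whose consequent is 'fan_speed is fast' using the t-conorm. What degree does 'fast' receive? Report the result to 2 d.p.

0.68

R1: high=0.87 → w = 0.87
R2: few=0.68 → w = 0.68
R3: few=0.68, comfortable=0.11; AND[max(0, a+b−1)] → w = 0.00
Rules with consequent 'fast': {R2, R3} → strengths 0.68, 0.00
Aggregate via t-conorm [min(1, a+b)]: 0.68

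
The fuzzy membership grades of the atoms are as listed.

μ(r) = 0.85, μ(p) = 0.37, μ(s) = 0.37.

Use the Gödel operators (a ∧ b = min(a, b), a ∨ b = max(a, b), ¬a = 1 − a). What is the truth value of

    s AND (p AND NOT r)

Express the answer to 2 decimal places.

NOT r = 1 − 0.85 = 0.15
p AND NOT r = min(a, b) on (0.37, 0.15) = 0.15
s AND (p AND NOT r) = min(a, b) on (0.37, 0.15) = 0.15

0.15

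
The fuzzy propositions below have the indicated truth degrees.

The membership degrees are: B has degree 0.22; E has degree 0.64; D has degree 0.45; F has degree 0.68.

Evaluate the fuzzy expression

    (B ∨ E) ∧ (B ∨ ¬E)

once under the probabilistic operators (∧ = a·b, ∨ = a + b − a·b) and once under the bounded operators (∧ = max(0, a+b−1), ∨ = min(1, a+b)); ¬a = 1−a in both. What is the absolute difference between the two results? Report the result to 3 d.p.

0.080

Under probabilistic:
  B ∨ E = a + b − a·b on (0.2200, 0.6400) = 0.7192
  ¬E = 1 − 0.6400 = 0.3600
  B ∨ ¬E = a + b − a·b on (0.2200, 0.3600) = 0.5008
  (B ∨ E) ∧ (B ∨ ¬E) = a·b on (0.7192, 0.5008) = 0.3602
  → value = 0.3602
Under bounded:
  B ∨ E = min(1, a+b) on (0.22, 0.64) = 0.86
  ¬E = 1 − 0.64 = 0.36
  B ∨ ¬E = min(1, a+b) on (0.22, 0.36) = 0.58
  (B ∨ E) ∧ (B ∨ ¬E) = max(0, a+b−1) on (0.86, 0.58) = 0.44
  → value = 0.4400
|0.3602 − 0.4400| = 0.080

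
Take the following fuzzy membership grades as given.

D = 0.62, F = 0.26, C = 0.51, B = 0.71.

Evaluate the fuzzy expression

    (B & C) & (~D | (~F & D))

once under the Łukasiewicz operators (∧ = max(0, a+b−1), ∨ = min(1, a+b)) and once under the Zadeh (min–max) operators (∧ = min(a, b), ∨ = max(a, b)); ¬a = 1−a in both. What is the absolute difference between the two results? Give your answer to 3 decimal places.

Under Łukasiewicz:
  B & C = max(0, a+b−1) on (0.71, 0.51) = 0.22
  ~D = 1 − 0.62 = 0.38
  ~F = 1 − 0.26 = 0.74
  ~F & D = max(0, a+b−1) on (0.74, 0.62) = 0.36
  ~D | (~F & D) = min(1, a+b) on (0.38, 0.36) = 0.74
  (B & C) & (~D | (~F & D)) = max(0, a+b−1) on (0.22, 0.74) = 0.00
  → value = 0.0000
Under Zadeh (min–max):
  B & C = min(a, b) on (0.71, 0.51) = 0.51
  ~D = 1 − 0.62 = 0.38
  ~F = 1 − 0.26 = 0.74
  ~F & D = min(a, b) on (0.74, 0.62) = 0.62
  ~D | (~F & D) = max(a, b) on (0.38, 0.62) = 0.62
  (B & C) & (~D | (~F & D)) = min(a, b) on (0.51, 0.62) = 0.51
  → value = 0.5100
|0.0000 − 0.5100| = 0.510

0.510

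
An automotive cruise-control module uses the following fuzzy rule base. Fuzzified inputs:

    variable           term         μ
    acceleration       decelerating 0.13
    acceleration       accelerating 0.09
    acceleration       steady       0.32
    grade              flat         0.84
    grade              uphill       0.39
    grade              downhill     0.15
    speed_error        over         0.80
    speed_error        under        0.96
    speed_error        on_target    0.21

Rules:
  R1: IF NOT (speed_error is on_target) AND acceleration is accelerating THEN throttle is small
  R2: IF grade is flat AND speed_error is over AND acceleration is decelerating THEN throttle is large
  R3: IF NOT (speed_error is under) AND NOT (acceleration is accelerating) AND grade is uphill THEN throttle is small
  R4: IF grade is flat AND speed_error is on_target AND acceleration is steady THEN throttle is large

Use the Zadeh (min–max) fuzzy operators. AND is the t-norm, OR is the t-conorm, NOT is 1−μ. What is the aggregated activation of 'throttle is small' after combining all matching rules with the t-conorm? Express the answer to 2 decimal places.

R1: ¬on_target=1−0.21=0.79, accelerating=0.09; AND[min(a, b)] → w = 0.09
R2: flat=0.84, over=0.80, decelerating=0.13; AND[min(a, b)] → w = 0.13
R3: ¬under=1−0.96=0.04, ¬accelerating=1−0.09=0.91, uphill=0.39; AND[min(a, b)] → w = 0.04
R4: flat=0.84, on_target=0.21, steady=0.32; AND[min(a, b)] → w = 0.21
Rules with consequent 'small': {R1, R3} → strengths 0.09, 0.04
Aggregate via t-conorm [max(a, b)]: 0.09

0.09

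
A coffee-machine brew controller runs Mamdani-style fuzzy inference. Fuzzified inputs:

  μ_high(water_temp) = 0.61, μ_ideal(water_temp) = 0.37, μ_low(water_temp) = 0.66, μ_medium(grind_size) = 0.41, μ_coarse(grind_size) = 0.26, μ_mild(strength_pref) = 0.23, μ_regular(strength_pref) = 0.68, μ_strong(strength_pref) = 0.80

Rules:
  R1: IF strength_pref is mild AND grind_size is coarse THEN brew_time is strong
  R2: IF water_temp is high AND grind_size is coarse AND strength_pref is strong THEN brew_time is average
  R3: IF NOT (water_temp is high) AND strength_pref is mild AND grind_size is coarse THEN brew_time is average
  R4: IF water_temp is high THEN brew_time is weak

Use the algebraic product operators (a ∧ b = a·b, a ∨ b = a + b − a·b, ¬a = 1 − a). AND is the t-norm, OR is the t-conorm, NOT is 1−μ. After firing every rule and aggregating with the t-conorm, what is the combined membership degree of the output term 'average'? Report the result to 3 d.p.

R1: mild=0.23, coarse=0.26; AND[a·b] → w = 0.0598
R2: high=0.61, coarse=0.26, strong=0.80; AND[a·b] → w = 0.1269
R3: ¬high=1−0.61=0.39, mild=0.23, coarse=0.26; AND[a·b] → w = 0.0233
R4: high=0.61 → w = 0.6100
Rules with consequent 'average': {R2, R3} → strengths 0.1269, 0.0233
Aggregate via t-conorm [a + b − a·b]: 0.1472

0.147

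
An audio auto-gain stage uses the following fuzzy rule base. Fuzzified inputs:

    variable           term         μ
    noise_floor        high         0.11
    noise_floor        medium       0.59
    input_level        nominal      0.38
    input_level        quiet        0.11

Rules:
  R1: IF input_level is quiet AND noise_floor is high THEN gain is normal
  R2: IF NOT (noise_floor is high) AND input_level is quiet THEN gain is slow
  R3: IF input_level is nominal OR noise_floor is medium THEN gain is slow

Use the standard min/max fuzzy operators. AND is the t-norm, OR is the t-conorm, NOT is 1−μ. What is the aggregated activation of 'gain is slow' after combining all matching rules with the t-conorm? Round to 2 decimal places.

R1: quiet=0.11, high=0.11; AND[min(a, b)] → w = 0.11
R2: ¬high=1−0.11=0.89, quiet=0.11; AND[min(a, b)] → w = 0.11
R3: nominal=0.38, medium=0.59; OR[max(a, b)] → w = 0.59
Rules with consequent 'slow': {R2, R3} → strengths 0.11, 0.59
Aggregate via t-conorm [max(a, b)]: 0.59

0.59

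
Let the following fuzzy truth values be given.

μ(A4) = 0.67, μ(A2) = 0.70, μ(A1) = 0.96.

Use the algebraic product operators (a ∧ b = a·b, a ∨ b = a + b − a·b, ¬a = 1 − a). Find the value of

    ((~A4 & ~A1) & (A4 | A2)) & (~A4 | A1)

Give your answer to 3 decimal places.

0.012

~A4 = 1 − 0.6700 = 0.3300
~A1 = 1 − 0.9600 = 0.0400
~A4 & ~A1 = a·b on (0.3300, 0.0400) = 0.0132
A4 | A2 = a + b − a·b on (0.6700, 0.7000) = 0.9010
(~A4 & ~A1) & (A4 | A2) = a·b on (0.0132, 0.9010) = 0.0119
~A4 = 1 − 0.6700 = 0.3300
~A4 | A1 = a + b − a·b on (0.3300, 0.9600) = 0.9732
((~A4 & ~A1) & (A4 | A2)) & (~A4 | A1) = a·b on (0.0119, 0.9732) = 0.0116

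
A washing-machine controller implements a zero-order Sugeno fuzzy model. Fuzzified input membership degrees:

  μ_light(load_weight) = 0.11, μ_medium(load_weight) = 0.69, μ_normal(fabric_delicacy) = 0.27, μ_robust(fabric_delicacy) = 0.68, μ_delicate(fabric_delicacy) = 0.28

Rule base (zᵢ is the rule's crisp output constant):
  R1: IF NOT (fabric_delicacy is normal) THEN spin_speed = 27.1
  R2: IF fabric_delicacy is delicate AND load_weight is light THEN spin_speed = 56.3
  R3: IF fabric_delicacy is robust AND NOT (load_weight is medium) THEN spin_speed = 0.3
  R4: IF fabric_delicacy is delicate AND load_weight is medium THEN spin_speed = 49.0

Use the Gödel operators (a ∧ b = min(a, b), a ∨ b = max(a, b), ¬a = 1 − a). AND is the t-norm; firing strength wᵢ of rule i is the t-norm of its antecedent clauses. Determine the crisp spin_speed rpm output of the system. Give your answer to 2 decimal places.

R1 (z=27.1): ¬normal=1−0.27=0.73 → w = 0.73
R2 (z=56.3): delicate=0.28, light=0.11; AND[min(a, b)] → w = 0.11
R3 (z=0.3): robust=0.68, ¬medium=1−0.69=0.31; AND[min(a, b)] → w = 0.31
R4 (z=49.0): delicate=0.28, medium=0.69; AND[min(a, b)] → w = 0.28
Weighted average = (0.73·27.1 + 0.11·56.3 + 0.31·0.3 + 0.28·49.0) / (0.73 + 0.11 + 0.31 + 0.28)
  = 39.7890 / 1.4300 = 27.82

27.82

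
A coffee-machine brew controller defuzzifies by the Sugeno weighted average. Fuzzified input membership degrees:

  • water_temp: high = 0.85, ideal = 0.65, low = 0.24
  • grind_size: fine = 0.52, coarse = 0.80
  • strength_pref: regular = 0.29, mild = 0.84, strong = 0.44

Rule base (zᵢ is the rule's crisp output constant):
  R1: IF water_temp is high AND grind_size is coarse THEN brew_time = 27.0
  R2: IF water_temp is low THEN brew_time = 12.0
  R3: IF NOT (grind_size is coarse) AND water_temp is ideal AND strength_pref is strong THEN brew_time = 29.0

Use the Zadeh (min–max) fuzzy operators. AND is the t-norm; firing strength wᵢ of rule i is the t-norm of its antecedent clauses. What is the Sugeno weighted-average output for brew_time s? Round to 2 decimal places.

R1 (z=27.0): high=0.85, coarse=0.80; AND[min(a, b)] → w = 0.80
R2 (z=12.0): low=0.24 → w = 0.24
R3 (z=29.0): ¬coarse=1−0.80=0.20, ideal=0.65, strong=0.44; AND[min(a, b)] → w = 0.20
Weighted average = (0.80·27.0 + 0.24·12.0 + 0.20·29.0) / (0.80 + 0.24 + 0.20)
  = 30.2800 / 1.2400 = 24.42

24.42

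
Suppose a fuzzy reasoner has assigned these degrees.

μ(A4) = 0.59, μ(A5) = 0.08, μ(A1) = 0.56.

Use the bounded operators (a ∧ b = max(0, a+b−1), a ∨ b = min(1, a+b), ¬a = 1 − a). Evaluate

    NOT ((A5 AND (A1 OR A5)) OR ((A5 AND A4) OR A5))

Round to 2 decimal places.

0.92

A1 OR A5 = min(1, a+b) on (0.56, 0.08) = 0.64
A5 AND (A1 OR A5) = max(0, a+b−1) on (0.08, 0.64) = 0.00
A5 AND A4 = max(0, a+b−1) on (0.08, 0.59) = 0.00
(A5 AND A4) OR A5 = min(1, a+b) on (0.00, 0.08) = 0.08
(A5 AND (A1 OR A5)) OR ((A5 AND A4) OR A5) = min(1, a+b) on (0.00, 0.08) = 0.08
NOT ((A5 AND (A1 OR A5)) OR ((A5 AND A4) OR A5)) = 1 − 0.08 = 0.92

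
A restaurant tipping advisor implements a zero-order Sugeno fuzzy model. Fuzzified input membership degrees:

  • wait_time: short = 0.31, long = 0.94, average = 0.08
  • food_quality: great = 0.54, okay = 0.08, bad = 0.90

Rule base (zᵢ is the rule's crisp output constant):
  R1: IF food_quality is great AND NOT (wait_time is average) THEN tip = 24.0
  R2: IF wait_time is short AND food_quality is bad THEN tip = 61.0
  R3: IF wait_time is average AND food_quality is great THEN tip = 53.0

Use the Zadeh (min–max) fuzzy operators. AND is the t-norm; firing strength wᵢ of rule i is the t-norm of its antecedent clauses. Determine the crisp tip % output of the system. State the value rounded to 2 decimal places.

38.83

R1 (z=24.0): great=0.54, ¬average=1−0.08=0.92; AND[min(a, b)] → w = 0.54
R2 (z=61.0): short=0.31, bad=0.90; AND[min(a, b)] → w = 0.31
R3 (z=53.0): average=0.08, great=0.54; AND[min(a, b)] → w = 0.08
Weighted average = (0.54·24.0 + 0.31·61.0 + 0.08·53.0) / (0.54 + 0.31 + 0.08)
  = 36.1100 / 0.9300 = 38.83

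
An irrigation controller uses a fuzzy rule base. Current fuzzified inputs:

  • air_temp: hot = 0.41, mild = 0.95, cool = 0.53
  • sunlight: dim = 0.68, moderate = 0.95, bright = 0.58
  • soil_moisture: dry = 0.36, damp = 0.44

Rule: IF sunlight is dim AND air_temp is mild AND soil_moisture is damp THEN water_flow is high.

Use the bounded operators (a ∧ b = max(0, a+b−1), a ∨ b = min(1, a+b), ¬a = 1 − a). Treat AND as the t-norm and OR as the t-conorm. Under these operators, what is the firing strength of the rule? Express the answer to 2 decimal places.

0.07

firing strength: dim=0.68, mild=0.95, damp=0.44; AND[max(0, a+b−1)] → w = 0.07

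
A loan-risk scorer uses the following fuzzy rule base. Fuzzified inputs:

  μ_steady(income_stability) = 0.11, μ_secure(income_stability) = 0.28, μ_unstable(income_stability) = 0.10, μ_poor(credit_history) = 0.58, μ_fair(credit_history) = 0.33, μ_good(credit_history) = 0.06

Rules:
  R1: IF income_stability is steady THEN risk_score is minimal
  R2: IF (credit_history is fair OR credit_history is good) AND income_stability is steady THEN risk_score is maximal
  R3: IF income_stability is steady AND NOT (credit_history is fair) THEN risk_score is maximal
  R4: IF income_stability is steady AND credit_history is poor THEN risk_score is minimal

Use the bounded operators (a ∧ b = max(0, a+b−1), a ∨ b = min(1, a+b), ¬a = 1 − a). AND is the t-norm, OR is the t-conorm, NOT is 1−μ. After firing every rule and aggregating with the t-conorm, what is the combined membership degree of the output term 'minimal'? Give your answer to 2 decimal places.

R1: steady=0.11 → w = 0.11
R2: (fair=0.33 OR good=0.06) = 0.39; AND[max(0, a+b−1)] with steady=0.11 → w = 0.00
R3: steady=0.11, ¬fair=1−0.33=0.67; AND[max(0, a+b−1)] → w = 0.00
R4: steady=0.11, poor=0.58; AND[max(0, a+b−1)] → w = 0.00
Rules with consequent 'minimal': {R1, R4} → strengths 0.11, 0.00
Aggregate via t-conorm [min(1, a+b)]: 0.11

0.11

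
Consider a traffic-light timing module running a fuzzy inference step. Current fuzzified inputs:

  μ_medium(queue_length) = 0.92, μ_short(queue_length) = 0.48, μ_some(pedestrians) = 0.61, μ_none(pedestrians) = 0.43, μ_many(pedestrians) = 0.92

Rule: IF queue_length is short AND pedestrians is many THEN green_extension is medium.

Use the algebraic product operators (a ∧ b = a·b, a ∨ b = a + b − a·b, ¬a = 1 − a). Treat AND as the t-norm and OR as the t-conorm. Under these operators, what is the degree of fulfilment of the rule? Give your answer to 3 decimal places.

firing strength: short=0.48, many=0.92; AND[a·b] → w = 0.4416

0.442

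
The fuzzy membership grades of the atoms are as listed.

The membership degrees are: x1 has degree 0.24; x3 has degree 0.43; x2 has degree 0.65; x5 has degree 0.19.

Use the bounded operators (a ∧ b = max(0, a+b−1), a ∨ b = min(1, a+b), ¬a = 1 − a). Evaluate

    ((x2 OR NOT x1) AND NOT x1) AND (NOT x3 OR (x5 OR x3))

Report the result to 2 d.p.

NOT x1 = 1 − 0.24 = 0.76
x2 OR NOT x1 = min(1, a+b) on (0.65, 0.76) = 1.00
NOT x1 = 1 − 0.24 = 0.76
(x2 OR NOT x1) AND NOT x1 = max(0, a+b−1) on (1.00, 0.76) = 0.76
NOT x3 = 1 − 0.43 = 0.57
x5 OR x3 = min(1, a+b) on (0.19, 0.43) = 0.62
NOT x3 OR (x5 OR x3) = min(1, a+b) on (0.57, 0.62) = 1.00
((x2 OR NOT x1) AND NOT x1) AND (NOT x3 OR (x5 OR x3)) = max(0, a+b−1) on (0.76, 1.00) = 0.76

0.76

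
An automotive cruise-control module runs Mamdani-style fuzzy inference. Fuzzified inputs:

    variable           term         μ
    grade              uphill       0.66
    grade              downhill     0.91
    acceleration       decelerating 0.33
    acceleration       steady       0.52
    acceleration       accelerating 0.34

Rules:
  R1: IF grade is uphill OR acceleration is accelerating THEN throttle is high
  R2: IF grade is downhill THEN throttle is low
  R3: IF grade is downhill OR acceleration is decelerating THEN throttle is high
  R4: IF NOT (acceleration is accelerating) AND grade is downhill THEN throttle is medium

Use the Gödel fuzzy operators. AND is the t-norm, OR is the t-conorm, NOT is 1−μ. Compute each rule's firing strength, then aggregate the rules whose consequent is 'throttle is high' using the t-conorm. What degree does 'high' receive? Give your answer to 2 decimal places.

0.91

R1: uphill=0.66, accelerating=0.34; OR[max(a, b)] → w = 0.66
R2: downhill=0.91 → w = 0.91
R3: downhill=0.91, decelerating=0.33; OR[max(a, b)] → w = 0.91
R4: ¬accelerating=1−0.34=0.66, downhill=0.91; AND[min(a, b)] → w = 0.66
Rules with consequent 'high': {R1, R3} → strengths 0.66, 0.91
Aggregate via t-conorm [max(a, b)]: 0.91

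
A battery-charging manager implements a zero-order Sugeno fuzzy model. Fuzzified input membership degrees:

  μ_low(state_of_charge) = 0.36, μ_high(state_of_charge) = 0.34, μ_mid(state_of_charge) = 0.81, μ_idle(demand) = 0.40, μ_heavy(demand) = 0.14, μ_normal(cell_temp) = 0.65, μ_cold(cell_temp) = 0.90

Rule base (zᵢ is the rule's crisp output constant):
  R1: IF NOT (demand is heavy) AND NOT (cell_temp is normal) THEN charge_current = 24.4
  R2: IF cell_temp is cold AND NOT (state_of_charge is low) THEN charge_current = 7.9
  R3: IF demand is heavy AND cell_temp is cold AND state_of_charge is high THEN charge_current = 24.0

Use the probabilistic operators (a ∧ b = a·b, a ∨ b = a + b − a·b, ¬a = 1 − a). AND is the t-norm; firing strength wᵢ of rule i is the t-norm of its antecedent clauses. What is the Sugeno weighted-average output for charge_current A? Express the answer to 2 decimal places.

R1 (z=24.4): ¬heavy=1−0.14=0.86, ¬normal=1−0.65=0.35; AND[a·b] → w = 0.3010
R2 (z=7.9): cold=0.90, ¬low=1−0.36=0.64; AND[a·b] → w = 0.5760
R3 (z=24.0): heavy=0.14, cold=0.90, high=0.34; AND[a·b] → w = 0.0428
Weighted average = (0.3010·24.4 + 0.5760·7.9 + 0.0428·24.0) / (0.3010 + 0.5760 + 0.0428)
  = 12.9230 / 0.9198 = 14.05

14.05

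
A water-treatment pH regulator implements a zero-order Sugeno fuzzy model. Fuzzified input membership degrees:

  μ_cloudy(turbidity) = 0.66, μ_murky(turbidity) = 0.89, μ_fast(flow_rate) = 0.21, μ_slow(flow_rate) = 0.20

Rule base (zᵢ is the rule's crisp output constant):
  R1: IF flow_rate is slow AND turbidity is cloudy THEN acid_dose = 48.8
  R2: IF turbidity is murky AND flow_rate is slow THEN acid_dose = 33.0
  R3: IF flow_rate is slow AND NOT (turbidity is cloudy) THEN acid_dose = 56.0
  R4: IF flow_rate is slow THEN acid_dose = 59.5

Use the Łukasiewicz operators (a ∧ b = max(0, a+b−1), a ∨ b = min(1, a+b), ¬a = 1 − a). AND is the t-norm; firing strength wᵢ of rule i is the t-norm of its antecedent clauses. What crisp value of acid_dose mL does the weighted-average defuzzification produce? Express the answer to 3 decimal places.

51.276

R1 (z=48.8): slow=0.20, cloudy=0.66; AND[max(0, a+b−1)] → w = 0.00
R2 (z=33.0): murky=0.89, slow=0.20; AND[max(0, a+b−1)] → w = 0.09
R3 (z=56.0): slow=0.20, ¬cloudy=1−0.66=0.34; AND[max(0, a+b−1)] → w = 0.00
R4 (z=59.5): slow=0.20 → w = 0.20
Weighted average = (0.00·48.8 + 0.09·33.0 + 0.00·56.0 + 0.20·59.5) / (0.00 + 0.09 + 0.00 + 0.20)
  = 14.8700 / 0.2900 = 51.276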